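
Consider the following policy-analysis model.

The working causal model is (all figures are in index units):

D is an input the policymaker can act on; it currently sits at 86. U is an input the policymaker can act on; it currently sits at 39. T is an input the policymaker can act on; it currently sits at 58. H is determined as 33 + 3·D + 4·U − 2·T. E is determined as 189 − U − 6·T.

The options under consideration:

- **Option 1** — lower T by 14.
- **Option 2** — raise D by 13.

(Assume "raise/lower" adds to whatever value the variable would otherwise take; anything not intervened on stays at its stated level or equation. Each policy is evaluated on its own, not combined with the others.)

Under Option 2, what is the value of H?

370

Option 2 (D + 13):
  D = 86 + 13 = 99
  U = 39
  T = 58
  H = 33 + 3·99 + 4·39 − 2·58 = 370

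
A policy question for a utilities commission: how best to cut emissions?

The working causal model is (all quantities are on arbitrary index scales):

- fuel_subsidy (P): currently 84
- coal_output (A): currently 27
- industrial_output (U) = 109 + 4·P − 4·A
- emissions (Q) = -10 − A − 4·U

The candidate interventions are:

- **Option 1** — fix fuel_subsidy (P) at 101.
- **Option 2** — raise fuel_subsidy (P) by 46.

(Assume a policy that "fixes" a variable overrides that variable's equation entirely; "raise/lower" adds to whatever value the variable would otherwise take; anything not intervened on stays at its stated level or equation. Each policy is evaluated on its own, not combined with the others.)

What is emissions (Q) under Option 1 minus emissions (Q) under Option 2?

464

Option 1 (P := 101):
  P = 101
  A = 27
  U = 109 + 4·101 − 4·27 = 405
  Q = -10 − 27 − 4·405 = -1657
Option 2 (P + 46):
  P = 84 + 46 = 130
  A = 27
  U = 109 + 4·130 − 4·27 = 521
  Q = -10 − 27 − 4·521 = -2121
Q: -1657 − (-2121) = 464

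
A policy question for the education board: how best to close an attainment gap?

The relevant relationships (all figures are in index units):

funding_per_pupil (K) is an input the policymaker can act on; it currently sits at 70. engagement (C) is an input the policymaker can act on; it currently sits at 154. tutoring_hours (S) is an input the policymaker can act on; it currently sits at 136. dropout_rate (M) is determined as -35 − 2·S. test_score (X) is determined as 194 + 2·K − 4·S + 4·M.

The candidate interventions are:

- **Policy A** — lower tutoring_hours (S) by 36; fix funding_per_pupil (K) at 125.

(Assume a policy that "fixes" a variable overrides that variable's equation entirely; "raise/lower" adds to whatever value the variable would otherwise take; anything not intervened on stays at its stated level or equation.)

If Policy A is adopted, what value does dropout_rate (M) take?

Policy A (S − 36, K := 125):
  S = 136 − 36 = 100
  M = -35 − 2·100 = -235

-235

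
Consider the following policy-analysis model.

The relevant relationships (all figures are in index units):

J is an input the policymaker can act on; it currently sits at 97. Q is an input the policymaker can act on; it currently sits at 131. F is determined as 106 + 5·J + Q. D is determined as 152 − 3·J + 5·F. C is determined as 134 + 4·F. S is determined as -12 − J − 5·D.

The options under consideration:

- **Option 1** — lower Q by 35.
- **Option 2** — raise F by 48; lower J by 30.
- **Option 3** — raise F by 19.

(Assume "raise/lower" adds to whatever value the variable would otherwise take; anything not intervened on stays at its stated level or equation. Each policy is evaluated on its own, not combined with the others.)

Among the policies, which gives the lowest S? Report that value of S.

-17939

Option 1 (Q − 35):
  J = 97
  Q = 131 − 35 = 96
  F = 106 + 5·97 + 96 = 687
  D = 152 − 3·97 + 5·687 = 3296
  S = -12 − 97 − 5·3296 = -16589
Option 2 (F + 48, J − 30):
  J = 97 − 30 = 67
  Q = 131
  F = 106 + 5·67 + 131 (+48 from intervention) = 620
  D = 152 − 3·67 + 5·620 = 3051
  S = -12 − 67 − 5·3051 = -15334
Option 3 (F + 19):
  J = 97
  Q = 131
  F = 106 + 5·97 + 131 (+19 from intervention) = 741
  D = 152 − 3·97 + 5·741 = 3566
  S = -12 − 97 − 5·3566 = -17939
Comparing — Option 1: S=-16589, Option 2: S=-15334, Option 3: S=-17939. Lowest is -17939 (Option 3).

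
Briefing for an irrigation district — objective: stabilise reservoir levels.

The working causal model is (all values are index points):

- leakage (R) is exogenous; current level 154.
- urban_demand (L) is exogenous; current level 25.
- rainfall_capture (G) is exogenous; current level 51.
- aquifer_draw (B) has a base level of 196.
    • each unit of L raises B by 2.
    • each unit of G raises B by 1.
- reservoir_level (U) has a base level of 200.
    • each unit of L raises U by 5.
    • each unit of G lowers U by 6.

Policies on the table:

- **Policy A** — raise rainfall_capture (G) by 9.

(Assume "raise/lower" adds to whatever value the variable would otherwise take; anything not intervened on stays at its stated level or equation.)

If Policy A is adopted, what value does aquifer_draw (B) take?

Policy A (G + 9):
  L = 25
  G = 51 + 9 = 60
  B = 196 + 2·25 + 60 = 306

306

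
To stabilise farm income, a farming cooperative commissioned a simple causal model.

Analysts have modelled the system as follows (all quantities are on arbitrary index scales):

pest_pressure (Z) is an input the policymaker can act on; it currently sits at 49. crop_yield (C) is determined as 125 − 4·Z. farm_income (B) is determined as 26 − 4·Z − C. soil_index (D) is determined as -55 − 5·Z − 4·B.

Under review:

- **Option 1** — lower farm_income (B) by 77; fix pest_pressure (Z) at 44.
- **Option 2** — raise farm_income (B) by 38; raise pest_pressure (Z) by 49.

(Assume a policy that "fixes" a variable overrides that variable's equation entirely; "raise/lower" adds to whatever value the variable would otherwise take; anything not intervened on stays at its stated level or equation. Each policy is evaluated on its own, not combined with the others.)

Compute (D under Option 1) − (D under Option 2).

730

Option 1 (B − 77, Z := 44):
  Z = 44
  C = 125 − 4·44 = -51
  B = 26 − 4·44 − (-51) (−77 from intervention) = -176
  D = -55 − 5·44 − 4·(-176) = 429
Option 2 (B + 38, Z + 49):
  Z = 49 + 49 = 98
  C = 125 − 4·98 = -267
  B = 26 − 4·98 − (-267) (+38 from intervention) = -61
  D = -55 − 5·98 − 4·(-61) = -301
D: 429 − (-301) = 730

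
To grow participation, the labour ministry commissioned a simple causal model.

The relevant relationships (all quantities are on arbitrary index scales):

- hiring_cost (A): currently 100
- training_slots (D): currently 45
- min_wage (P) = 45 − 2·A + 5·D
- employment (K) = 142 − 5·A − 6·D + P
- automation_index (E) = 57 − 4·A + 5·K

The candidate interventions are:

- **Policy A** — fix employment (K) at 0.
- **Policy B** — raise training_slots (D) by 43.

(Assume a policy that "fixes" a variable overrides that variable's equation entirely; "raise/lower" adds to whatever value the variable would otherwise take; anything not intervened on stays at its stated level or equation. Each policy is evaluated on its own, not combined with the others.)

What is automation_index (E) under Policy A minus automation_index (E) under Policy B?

Policy A (K := 0):
  A = 100
  D = 45
  P = 45 − 2·100 + 5·45 = 70
  K = 0
  E = 57 − 4·100 + 5·0 = -343
Policy B (D + 43):
  A = 100
  D = 45 + 43 = 88
  P = 45 − 2·100 + 5·88 = 285
  K = 142 − 5·100 − 6·88 + 285 = -601
  E = 57 − 4·100 + 5·(-601) = -3348
E: -343 − (-3348) = 3005

3005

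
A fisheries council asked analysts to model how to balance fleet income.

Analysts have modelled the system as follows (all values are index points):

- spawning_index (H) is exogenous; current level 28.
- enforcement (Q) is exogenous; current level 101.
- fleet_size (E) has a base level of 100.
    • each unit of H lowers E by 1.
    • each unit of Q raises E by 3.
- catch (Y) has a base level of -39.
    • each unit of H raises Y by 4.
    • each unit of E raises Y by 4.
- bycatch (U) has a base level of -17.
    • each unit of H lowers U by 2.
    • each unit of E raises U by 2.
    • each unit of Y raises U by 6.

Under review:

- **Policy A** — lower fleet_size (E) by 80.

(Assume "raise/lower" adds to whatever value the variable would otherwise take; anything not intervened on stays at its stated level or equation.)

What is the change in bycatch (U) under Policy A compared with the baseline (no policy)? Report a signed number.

Baseline:
  H = 28
  Q = 101
  E = 100 − 28 + 3·101 = 375
  Y = -39 + 4·28 + 4·375 = 1573
  U = -17 − 2·28 + 2·375 + 6·1573 = 10115
Policy A (E − 80):
  H = 28
  Q = 101
  E = 100 − 28 + 3·101 (−80 from intervention) = 295
  Y = -39 + 4·28 + 4·295 = 1253
  U = -17 − 2·28 + 2·295 + 6·1253 = 8035
Change in U: 8035 − 10115 = -2080

-2080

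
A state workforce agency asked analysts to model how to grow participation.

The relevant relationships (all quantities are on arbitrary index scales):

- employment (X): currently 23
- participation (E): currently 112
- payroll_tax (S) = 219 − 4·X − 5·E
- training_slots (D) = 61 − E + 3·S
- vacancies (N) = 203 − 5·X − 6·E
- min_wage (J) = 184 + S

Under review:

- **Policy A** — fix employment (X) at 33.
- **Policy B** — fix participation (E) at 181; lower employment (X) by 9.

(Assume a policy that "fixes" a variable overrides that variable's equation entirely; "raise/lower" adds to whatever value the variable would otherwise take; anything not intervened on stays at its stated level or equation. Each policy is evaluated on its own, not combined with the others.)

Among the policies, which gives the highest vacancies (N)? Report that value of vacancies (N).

-634

Policy A (X := 33):
  X = 33
  E = 112
  N = 203 − 5·33 − 6·112 = -634
Policy B (E := 181, X − 9):
  X = 23 − 9 = 14
  E = 181
  N = 203 − 5·14 − 6·181 = -953
Comparing — Policy A: N=-634, Policy B: N=-953. Highest is -634 (Policy A).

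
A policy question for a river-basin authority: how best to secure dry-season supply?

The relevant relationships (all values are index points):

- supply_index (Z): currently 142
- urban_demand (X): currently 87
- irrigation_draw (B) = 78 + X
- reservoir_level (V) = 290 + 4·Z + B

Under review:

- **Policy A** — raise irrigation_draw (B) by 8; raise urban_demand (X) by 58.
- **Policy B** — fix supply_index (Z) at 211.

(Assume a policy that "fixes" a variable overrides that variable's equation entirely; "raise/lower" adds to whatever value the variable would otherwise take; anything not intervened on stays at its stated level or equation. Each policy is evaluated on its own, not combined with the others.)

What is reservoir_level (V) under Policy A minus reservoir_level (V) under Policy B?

-210

Policy A (B + 8, X + 58):
  Z = 142
  X = 87 + 58 = 145
  B = 78 + 145 (+8 from intervention) = 231
  V = 290 + 4·142 + 231 = 1089
Policy B (Z := 211):
  Z = 211
  X = 87
  B = 78 + 87 = 165
  V = 290 + 4·211 + 165 = 1299
V: 1089 − 1299 = -210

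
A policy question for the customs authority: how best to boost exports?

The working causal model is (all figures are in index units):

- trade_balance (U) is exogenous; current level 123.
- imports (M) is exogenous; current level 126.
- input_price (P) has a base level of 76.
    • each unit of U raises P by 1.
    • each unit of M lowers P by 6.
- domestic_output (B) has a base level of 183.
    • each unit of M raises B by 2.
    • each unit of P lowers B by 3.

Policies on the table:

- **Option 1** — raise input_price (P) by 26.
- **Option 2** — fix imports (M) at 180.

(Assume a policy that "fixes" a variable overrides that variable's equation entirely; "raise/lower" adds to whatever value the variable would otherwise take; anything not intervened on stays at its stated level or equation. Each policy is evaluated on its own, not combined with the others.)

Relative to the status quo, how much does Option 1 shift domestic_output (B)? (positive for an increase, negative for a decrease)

Baseline:
  U = 123
  M = 126
  P = 76 + 123 − 6·126 = -557
  B = 183 + 2·126 − 3·(-557) = 2106
Option 1 (P + 26):
  U = 123
  M = 126
  P = 76 + 123 − 6·126 (+26 from intervention) = -531
  B = 183 + 2·126 − 3·(-531) = 2028
Change in B: 2028 − 2106 = -78

-78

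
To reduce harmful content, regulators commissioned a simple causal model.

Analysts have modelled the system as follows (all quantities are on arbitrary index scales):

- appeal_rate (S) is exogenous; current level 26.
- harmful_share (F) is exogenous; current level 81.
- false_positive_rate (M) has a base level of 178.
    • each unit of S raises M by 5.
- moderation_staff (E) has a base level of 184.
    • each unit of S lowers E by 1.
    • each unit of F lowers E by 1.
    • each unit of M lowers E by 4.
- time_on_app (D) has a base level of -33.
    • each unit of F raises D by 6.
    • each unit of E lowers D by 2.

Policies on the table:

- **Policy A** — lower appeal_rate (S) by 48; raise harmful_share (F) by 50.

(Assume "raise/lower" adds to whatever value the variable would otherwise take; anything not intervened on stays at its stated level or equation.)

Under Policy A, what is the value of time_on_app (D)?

Policy A (S − 48, F + 50):
  S = 26 − 48 = -22
  F = 81 + 50 = 131
  M = 178 + 5·(-22) = 68
  E = 184 − (-22) − 131 − 4·68 = -197
  D = -33 + 6·131 − 2·(-197) = 1147

1147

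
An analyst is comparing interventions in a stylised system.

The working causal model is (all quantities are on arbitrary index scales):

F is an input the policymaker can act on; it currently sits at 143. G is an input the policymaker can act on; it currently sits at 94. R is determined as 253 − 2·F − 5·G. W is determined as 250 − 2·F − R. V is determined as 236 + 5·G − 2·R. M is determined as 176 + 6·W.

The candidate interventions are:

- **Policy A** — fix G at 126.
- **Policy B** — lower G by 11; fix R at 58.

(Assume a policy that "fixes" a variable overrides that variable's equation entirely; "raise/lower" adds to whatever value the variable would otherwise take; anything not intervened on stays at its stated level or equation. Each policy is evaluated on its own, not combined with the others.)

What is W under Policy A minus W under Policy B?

Policy A (G := 126):
  F = 143
  G = 126
  R = 253 − 2·143 − 5·126 = -663
  W = 250 − 2·143 − (-663) = 627
Policy B (G − 11, R := 58):
  F = 143
  G = 94 − 11 = 83
  R = 58
  W = 250 − 2·143 − 58 = -94
W: 627 − (-94) = 721

721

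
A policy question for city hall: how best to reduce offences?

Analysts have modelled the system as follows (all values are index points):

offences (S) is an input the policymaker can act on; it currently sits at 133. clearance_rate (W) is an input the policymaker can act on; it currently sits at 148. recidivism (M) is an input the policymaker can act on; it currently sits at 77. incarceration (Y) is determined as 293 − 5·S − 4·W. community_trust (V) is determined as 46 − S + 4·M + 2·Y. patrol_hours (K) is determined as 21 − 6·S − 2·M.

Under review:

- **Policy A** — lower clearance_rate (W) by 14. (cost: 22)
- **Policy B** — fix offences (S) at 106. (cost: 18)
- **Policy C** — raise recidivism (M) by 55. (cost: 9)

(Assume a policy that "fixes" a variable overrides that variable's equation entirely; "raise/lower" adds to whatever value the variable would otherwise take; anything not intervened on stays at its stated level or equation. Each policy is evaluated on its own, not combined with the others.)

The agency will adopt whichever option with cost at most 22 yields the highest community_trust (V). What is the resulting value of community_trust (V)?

Policy A (W − 14):
  S = 133
  W = 148 − 14 = 134
  M = 77
  Y = 293 − 5·133 − 4·134 = -908
  V = 46 − 133 + 4·77 + 2·(-908) = -1595
Policy B (S := 106):
  S = 106
  W = 148
  M = 77
  Y = 293 − 5·106 − 4·148 = -829
  V = 46 − 106 + 4·77 + 2·(-829) = -1410
Policy C (M + 55):
  S = 133
  W = 148
  M = 77 + 55 = 132
  Y = 293 − 5·133 − 4·148 = -964
  V = 46 − 133 + 4·132 + 2·(-964) = -1487
Comparing — Policy A: V=-1595, Policy B: V=-1410, Policy C: V=-1487. Highest is -1410 (Policy B).

-1410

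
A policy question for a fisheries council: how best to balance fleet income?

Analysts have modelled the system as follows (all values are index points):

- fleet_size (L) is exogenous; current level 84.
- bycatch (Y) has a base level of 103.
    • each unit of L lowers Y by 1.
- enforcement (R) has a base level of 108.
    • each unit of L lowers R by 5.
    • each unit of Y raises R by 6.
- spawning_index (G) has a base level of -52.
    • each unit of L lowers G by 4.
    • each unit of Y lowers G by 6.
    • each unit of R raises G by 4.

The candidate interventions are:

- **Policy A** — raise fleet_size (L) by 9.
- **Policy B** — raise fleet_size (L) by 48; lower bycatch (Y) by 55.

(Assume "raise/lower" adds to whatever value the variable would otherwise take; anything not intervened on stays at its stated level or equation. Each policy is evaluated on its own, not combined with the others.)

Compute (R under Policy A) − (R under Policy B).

Policy A (L + 9):
  L = 84 + 9 = 93
  Y = 103 − 93 = 10
  R = 108 − 5·93 + 6·10 = -297
Policy B (L + 48, Y − 55):
  L = 84 + 48 = 132
  Y = 103 − 132 (−55 from intervention) = -84
  R = 108 − 5·132 + 6·(-84) = -1056
R: -297 − (-1056) = 759

759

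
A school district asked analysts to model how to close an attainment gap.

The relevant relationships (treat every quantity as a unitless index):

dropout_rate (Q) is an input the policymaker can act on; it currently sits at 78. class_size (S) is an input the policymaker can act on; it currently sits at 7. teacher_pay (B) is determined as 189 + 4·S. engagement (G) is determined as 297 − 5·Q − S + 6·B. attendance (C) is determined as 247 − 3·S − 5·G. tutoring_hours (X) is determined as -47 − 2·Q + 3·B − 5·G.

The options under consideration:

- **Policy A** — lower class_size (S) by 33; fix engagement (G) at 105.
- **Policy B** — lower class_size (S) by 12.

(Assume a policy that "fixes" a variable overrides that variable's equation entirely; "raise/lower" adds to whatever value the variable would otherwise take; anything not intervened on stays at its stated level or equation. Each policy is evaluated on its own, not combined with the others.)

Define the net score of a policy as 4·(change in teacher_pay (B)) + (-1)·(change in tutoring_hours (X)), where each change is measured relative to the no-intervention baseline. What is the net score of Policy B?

-1428

Baseline:
  Q = 78
  S = 7
  B = 189 + 4·7 = 217
  G = 297 − 5·78 − 7 + 6·217 = 1202
  X = -47 − 2·78 + 3·217 − 5·1202 = -5562
Policy B (S − 12):
  Q = 78
  S = 7 − 12 = -5
  B = 189 + 4·(-5) = 169
  G = 297 − 5·78 − (-5) + 6·169 = 926
  X = -47 − 2·78 + 3·169 − 5·926 = -4326
ΔB = 169 − 217 = -48; ΔX = -4326 − (-5562) = 1236
Score = 4·(-48) + (-1)·1236 = -1428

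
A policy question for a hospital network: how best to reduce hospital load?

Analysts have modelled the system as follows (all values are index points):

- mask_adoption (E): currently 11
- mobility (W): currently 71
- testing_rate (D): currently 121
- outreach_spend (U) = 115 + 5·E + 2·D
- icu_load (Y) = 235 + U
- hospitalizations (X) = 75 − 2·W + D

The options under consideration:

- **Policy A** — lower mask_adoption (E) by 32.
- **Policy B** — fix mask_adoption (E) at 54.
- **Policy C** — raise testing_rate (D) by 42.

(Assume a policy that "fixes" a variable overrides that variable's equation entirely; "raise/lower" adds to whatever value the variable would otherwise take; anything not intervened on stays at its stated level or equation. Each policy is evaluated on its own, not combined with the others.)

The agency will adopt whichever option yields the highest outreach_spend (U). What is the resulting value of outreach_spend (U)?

627

Policy A (E − 32):
  E = 11 − 32 = -21
  D = 121
  U = 115 + 5·(-21) + 2·121 = 252
Policy B (E := 54):
  E = 54
  D = 121
  U = 115 + 5·54 + 2·121 = 627
Policy C (D + 42):
  E = 11
  D = 121 + 42 = 163
  U = 115 + 5·11 + 2·163 = 496
Comparing — Policy A: U=252, Policy B: U=627, Policy C: U=496. Highest is 627 (Policy B).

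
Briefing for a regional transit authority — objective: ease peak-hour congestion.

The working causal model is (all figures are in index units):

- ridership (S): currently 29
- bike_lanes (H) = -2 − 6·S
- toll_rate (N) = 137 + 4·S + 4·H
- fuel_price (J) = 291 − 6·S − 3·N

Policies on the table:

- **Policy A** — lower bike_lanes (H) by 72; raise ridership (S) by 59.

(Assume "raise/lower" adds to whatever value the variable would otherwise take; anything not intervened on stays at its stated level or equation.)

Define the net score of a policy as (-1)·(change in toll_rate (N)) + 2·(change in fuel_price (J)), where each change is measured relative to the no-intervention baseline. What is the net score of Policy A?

Baseline:
  S = 29
  H = -2 − 6·29 = -176
  N = 137 + 4·29 + 4·(-176) = -451
  J = 291 − 6·29 − 3·(-451) = 1470
Policy A (H − 72, S + 59):
  S = 29 + 59 = 88
  H = -2 − 6·88 (−72 from intervention) = -602
  N = 137 + 4·88 + 4·(-602) = -1919
  J = 291 − 6·88 − 3·(-1919) = 5520
ΔN = -1919 − (-451) = -1468; ΔJ = 5520 − 1470 = 4050
Score = (-1)·(-1468) + 2·4050 = 9568

9568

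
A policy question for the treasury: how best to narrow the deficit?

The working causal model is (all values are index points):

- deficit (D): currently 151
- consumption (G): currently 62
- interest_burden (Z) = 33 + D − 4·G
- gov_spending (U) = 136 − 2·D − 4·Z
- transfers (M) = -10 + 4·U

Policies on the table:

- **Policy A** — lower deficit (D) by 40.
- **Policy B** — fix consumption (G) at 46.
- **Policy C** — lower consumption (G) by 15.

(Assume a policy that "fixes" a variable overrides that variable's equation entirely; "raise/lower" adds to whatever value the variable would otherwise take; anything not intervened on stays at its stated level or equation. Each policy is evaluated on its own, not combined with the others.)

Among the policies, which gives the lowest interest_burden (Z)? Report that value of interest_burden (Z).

Policy A (D − 40):
  D = 151 − 40 = 111
  G = 62
  Z = 33 + 111 − 4·62 = -104
Policy B (G := 46):
  D = 151
  G = 46
  Z = 33 + 151 − 4·46 = 0
Policy C (G − 15):
  D = 151
  G = 62 − 15 = 47
  Z = 33 + 151 − 4·47 = -4
Comparing — Policy A: Z=-104, Policy B: Z=0, Policy C: Z=-4. Lowest is -104 (Policy A).

-104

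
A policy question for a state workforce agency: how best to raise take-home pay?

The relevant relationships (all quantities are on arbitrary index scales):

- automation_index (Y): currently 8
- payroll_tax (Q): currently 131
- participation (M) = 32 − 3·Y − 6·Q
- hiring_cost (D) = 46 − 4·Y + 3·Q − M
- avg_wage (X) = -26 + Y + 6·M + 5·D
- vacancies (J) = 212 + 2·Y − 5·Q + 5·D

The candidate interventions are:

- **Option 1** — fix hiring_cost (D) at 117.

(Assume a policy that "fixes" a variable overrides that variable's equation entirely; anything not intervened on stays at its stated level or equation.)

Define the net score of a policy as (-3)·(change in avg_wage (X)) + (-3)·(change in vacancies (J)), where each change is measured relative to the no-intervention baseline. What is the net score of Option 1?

Baseline:
  Y = 8
  Q = 131
  M = 32 − 3·8 − 6·131 = -778
  D = 46 − 4·8 + 3·131 − (-778) = 1185
  X = -26 + 8 + 6·(-778) + 5·1185 = 1239
  J = 212 + 2·8 − 5·131 + 5·1185 = 5498
Option 1 (D := 117):
  Y = 8
  Q = 131
  M = 32 − 3·8 − 6·131 = -778
  D = 117
  X = -26 + 8 + 6·(-778) + 5·117 = -4101
  J = 212 + 2·8 − 5·131 + 5·117 = 158
ΔX = -4101 − 1239 = -5340; ΔJ = 158 − 5498 = -5340
Score = (-3)·(-5340) + (-3)·(-5340) = 32040

32040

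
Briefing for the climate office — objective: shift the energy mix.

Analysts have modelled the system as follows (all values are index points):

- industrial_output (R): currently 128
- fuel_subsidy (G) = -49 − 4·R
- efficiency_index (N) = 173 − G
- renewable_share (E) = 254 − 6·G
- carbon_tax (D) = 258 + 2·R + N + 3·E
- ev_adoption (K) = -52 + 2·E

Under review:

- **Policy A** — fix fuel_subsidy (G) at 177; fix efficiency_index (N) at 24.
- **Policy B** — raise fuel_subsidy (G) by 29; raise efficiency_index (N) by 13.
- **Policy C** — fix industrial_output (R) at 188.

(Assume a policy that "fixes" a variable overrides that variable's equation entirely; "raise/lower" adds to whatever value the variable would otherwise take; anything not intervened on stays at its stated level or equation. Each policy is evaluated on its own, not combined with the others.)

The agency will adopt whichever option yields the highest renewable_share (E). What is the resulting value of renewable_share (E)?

Policy A (G := 177, N := 24):
  R = 128
  G = 177
  E = 254 − 6·177 = -808
Policy B (G + 29, N + 13):
  R = 128
  G = -49 − 4·128 (+29 from intervention) = -532
  E = 254 − 6·(-532) = 3446
Policy C (R := 188):
  R = 188
  G = -49 − 4·188 = -801
  E = 254 − 6·(-801) = 5060
Comparing — Policy A: E=-808, Policy B: E=3446, Policy C: E=5060. Highest is 5060 (Policy C).

5060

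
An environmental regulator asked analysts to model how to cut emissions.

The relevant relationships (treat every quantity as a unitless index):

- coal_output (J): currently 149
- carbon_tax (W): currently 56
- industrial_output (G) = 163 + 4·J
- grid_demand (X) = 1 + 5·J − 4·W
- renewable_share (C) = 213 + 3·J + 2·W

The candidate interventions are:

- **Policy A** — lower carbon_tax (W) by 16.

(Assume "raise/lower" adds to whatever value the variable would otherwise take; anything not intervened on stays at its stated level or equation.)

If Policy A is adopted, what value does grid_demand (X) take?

Policy A (W − 16):
  J = 149
  W = 56 − 16 = 40
  X = 1 + 5·149 − 4·40 = 586

586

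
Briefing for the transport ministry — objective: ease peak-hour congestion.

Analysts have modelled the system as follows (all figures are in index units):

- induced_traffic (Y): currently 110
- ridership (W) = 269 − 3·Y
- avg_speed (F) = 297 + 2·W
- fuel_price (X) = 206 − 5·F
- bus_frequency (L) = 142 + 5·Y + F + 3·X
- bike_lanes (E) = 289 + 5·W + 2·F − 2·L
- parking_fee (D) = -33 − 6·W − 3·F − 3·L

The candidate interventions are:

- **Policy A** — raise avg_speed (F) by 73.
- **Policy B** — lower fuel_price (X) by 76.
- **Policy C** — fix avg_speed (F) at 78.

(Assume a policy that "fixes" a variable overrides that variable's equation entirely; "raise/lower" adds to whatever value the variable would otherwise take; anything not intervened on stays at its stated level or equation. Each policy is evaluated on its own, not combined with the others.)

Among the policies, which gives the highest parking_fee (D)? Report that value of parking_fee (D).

6075

Policy A (F + 73):
  Y = 110
  W = 269 − 3·110 = -61
  F = 297 + 2·(-61) (+73 from intervention) = 248
  X = 206 − 5·248 = -1034
  L = 142 + 5·110 + 248 + 3·(-1034) = -2162
  D = -33 − 6·(-61) − 3·248 − 3·(-2162) = 6075
Policy B (X − 76):
  Y = 110
  W = 269 − 3·110 = -61
  F = 297 + 2·(-61) = 175
  X = 206 − 5·175 (−76 from intervention) = -745
  L = 142 + 5·110 + 175 + 3·(-745) = -1368
  D = -33 − 6·(-61) − 3·175 − 3·(-1368) = 3912
Policy C (F := 78):
  Y = 110
  W = 269 − 3·110 = -61
  F = 78
  X = 206 − 5·78 = -184
  L = 142 + 5·110 + 78 + 3·(-184) = 218
  D = -33 − 6·(-61) − 3·78 − 3·218 = -555
Comparing — Policy A: D=6075, Policy B: D=3912, Policy C: D=-555. Highest is 6075 (Policy A).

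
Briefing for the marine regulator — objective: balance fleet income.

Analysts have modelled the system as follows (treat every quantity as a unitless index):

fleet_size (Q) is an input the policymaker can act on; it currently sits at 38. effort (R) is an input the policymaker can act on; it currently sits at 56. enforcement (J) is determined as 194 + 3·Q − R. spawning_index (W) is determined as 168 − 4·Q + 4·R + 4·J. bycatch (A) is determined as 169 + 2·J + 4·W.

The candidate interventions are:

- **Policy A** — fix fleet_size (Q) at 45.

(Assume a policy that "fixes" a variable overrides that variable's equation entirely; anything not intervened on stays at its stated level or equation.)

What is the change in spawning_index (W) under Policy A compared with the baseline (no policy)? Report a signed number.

56

Baseline:
  Q = 38
  R = 56
  J = 194 + 3·38 − 56 = 252
  W = 168 − 4·38 + 4·56 + 4·252 = 1248
Policy A (Q := 45):
  Q = 45
  R = 56
  J = 194 + 3·45 − 56 = 273
  W = 168 − 4·45 + 4·56 + 4·273 = 1304
Change in W: 1304 − 1248 = 56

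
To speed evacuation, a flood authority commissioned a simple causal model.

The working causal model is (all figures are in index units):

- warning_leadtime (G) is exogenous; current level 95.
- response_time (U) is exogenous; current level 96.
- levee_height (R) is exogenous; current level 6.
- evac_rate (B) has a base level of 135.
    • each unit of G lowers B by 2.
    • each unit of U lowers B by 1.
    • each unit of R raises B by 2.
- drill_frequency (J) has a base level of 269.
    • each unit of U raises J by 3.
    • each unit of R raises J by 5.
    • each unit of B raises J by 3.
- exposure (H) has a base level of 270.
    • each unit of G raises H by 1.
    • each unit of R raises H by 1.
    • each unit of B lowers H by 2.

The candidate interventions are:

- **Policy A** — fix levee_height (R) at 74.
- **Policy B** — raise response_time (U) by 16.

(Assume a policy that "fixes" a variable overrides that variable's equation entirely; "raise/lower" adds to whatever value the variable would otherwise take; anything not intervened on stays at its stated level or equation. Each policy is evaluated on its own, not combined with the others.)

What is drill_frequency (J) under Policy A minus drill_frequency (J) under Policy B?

748

Policy A (R := 74):
  G = 95
  U = 96
  R = 74
  B = 135 − 2·95 − 96 + 2·74 = -3
  J = 269 + 3·96 + 5·74 + 3·(-3) = 918
Policy B (U + 16):
  G = 95
  U = 96 + 16 = 112
  R = 6
  B = 135 − 2·95 − 112 + 2·6 = -155
  J = 269 + 3·112 + 5·6 + 3·(-155) = 170
J: 918 − 170 = 748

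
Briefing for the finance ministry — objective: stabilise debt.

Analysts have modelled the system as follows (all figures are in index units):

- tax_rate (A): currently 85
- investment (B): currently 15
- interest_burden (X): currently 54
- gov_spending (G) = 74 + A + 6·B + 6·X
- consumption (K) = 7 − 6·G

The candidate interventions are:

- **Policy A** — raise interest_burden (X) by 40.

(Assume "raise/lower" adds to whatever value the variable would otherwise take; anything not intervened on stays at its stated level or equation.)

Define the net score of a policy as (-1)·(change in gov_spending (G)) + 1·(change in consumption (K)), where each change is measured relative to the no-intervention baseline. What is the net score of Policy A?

-1680

Baseline:
  A = 85
  B = 15
  X = 54
  G = 74 + 85 + 6·15 + 6·54 = 573
  K = 7 − 6·573 = -3431
Policy A (X + 40):
  A = 85
  B = 15
  X = 54 + 40 = 94
  G = 74 + 85 + 6·15 + 6·94 = 813
  K = 7 − 6·813 = -4871
ΔG = 813 − 573 = 240; ΔK = -4871 − (-3431) = -1440
Score = (-1)·240 + 1·(-1440) = -1680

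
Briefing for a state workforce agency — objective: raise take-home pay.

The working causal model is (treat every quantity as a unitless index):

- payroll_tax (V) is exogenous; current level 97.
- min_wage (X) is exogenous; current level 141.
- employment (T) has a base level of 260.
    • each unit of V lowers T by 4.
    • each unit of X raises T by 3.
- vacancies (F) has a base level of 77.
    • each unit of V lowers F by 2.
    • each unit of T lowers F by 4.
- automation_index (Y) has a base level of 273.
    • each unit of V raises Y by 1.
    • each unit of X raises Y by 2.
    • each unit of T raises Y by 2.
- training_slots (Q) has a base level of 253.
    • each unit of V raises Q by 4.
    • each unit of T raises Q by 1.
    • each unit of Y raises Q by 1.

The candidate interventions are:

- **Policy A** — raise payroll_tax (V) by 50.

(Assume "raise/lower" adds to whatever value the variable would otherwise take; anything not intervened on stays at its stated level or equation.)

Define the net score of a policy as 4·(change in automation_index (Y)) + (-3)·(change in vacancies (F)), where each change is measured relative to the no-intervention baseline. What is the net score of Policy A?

-3500

Baseline:
  V = 97
  X = 141
  T = 260 − 4·97 + 3·141 = 295
  F = 77 − 2·97 − 4·295 = -1297
  Y = 273 + 97 + 2·141 + 2·295 = 1242
Policy A (V + 50):
  V = 97 + 50 = 147
  X = 141
  T = 260 − 4·147 + 3·141 = 95
  F = 77 − 2·147 − 4·95 = -597
  Y = 273 + 147 + 2·141 + 2·95 = 892
ΔY = 892 − 1242 = -350; ΔF = -597 − (-1297) = 700
Score = 4·(-350) + (-3)·700 = -3500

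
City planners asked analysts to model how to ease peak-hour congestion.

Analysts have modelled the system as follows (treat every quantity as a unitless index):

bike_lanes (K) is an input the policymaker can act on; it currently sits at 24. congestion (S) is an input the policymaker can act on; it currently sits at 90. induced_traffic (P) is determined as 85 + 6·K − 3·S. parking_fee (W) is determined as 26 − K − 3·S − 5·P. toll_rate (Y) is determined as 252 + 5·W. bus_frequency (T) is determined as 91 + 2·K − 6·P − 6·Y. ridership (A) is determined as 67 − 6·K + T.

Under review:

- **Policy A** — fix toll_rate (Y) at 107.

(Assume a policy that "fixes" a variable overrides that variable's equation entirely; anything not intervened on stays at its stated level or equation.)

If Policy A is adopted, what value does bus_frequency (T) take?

-257

Policy A (Y := 107):
  K = 24
  S = 90
  P = 85 + 6·24 − 3·90 = -41
  W = 26 − 24 − 3·90 − 5·(-41) = -63
  Y = 107
  T = 91 + 2·24 − 6·(-41) − 6·107 = -257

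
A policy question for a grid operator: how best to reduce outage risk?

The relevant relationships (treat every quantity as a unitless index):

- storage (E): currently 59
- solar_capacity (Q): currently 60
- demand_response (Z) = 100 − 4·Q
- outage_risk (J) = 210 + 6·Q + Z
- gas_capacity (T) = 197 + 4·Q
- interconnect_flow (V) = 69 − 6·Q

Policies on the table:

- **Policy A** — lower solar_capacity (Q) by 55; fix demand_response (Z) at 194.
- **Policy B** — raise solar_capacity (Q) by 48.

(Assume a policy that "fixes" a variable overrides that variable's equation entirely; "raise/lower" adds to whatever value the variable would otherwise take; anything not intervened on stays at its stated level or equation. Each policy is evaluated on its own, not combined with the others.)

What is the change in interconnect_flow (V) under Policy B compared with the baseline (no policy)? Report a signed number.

Baseline:
  Q = 60
  V = 69 − 6·60 = -291
Policy B (Q + 48):
  Q = 60 + 48 = 108
  V = 69 − 6·108 = -579
Change in V: -579 − (-291) = -288

-288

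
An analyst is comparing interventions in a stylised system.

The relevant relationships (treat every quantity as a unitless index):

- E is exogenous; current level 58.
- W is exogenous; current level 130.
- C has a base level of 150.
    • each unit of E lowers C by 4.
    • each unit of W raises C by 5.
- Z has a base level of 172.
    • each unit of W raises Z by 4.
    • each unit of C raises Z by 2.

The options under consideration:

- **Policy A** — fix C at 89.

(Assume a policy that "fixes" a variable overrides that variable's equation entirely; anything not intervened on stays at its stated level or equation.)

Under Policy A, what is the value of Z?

870

Policy A (C := 89):
  E = 58
  W = 130
  C = 89
  Z = 172 + 4·130 + 2·89 = 870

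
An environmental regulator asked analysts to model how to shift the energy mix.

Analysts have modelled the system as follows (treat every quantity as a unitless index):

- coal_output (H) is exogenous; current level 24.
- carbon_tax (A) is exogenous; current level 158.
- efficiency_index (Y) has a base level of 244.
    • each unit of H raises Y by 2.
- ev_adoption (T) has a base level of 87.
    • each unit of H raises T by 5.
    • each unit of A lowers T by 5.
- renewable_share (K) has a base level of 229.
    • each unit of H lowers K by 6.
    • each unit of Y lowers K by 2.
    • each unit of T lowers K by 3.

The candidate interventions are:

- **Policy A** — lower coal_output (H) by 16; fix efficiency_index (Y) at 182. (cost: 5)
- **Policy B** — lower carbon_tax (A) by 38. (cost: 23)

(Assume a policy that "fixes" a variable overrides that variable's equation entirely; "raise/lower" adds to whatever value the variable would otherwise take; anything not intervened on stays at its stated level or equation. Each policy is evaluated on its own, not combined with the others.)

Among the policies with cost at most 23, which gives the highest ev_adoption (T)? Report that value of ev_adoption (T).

-393

Policy A (H − 16, Y := 182):
  H = 24 − 16 = 8
  A = 158
  T = 87 + 5·8 − 5·158 = -663
Policy B (A − 38):
  H = 24
  A = 158 − 38 = 120
  T = 87 + 5·24 − 5·120 = -393
Comparing — Policy A: T=-663, Policy B: T=-393. Highest is -393 (Policy B).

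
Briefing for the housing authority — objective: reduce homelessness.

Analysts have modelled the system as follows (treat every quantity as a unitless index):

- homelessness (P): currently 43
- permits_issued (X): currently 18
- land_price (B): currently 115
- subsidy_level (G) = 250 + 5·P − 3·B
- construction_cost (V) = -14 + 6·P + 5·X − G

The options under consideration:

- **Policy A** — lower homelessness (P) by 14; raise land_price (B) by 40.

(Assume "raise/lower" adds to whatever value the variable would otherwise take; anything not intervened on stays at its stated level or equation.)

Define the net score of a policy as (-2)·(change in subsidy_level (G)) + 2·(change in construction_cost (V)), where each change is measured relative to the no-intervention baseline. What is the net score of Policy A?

592

Baseline:
  P = 43
  X = 18
  B = 115
  G = 250 + 5·43 − 3·115 = 120
  V = -14 + 6·43 + 5·18 − 120 = 214
Policy A (P − 14, B + 40):
  P = 43 − 14 = 29
  X = 18
  B = 115 + 40 = 155
  G = 250 + 5·29 − 3·155 = -70
  V = -14 + 6·29 + 5·18 − (-70) = 320
ΔG = -70 − 120 = -190; ΔV = 320 − 214 = 106
Score = (-2)·(-190) + 2·106 = 592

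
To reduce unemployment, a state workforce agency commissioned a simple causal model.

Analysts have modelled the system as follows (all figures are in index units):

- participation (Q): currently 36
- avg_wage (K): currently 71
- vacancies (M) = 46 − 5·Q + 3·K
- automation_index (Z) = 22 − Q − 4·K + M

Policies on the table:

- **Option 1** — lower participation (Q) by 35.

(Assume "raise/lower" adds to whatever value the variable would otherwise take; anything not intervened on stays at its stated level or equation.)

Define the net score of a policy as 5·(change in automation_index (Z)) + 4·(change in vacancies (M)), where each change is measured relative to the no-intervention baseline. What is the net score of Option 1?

1750

Baseline:
  Q = 36
  K = 71
  M = 46 − 5·36 + 3·71 = 79
  Z = 22 − 36 − 4·71 + 79 = -219
Option 1 (Q − 35):
  Q = 36 − 35 = 1
  K = 71
  M = 46 − 5·1 + 3·71 = 254
  Z = 22 − 1 − 4·71 + 254 = -9
ΔZ = -9 − (-219) = 210; ΔM = 254 − 79 = 175
Score = 5·210 + 4·175 = 1750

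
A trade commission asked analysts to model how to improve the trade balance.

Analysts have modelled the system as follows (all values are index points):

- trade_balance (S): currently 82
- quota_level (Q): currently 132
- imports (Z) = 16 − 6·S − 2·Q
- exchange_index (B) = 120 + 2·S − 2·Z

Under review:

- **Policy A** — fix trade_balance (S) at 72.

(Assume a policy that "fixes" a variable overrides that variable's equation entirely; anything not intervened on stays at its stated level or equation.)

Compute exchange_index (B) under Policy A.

Policy A (S := 72):
  S = 72
  Q = 132
  Z = 16 − 6·72 − 2·132 = -680
  B = 120 + 2·72 − 2·(-680) = 1624

1624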